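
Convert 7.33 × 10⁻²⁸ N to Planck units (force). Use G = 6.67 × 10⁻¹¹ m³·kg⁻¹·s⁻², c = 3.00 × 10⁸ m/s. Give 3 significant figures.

Planck force: F_P = c⁴/G = 1.21 × 10⁴⁴ N.
7.33 × 10⁻²⁸ / 1.21 × 10⁴⁴ = 6.04 × 10⁻⁷²

6.04 × 10⁻⁷²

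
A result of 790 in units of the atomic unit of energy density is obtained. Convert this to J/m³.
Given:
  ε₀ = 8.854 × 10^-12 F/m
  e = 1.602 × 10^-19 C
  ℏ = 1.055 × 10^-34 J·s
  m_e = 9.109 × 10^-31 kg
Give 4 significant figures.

One atomic unit of energy density: u_au = E_h/a₀³ = m_e⁴e¹⁰/((4πε₀)⁵ℏ⁸) = 2.929 × 10^13 J/m³.
790 × 2.929 × 10^13 J/m³ = 2.314 × 10^16 J/m³

2.314 × 10^16 J/m³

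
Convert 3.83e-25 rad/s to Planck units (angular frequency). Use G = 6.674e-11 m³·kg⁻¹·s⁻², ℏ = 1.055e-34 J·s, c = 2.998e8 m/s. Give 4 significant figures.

2.065e-68

Planck angular frequency: ω_P = √(c⁵/(ℏG)) = 1.855e43 rad/s.
3.83e-25 / 1.855e43 = 2.065e-68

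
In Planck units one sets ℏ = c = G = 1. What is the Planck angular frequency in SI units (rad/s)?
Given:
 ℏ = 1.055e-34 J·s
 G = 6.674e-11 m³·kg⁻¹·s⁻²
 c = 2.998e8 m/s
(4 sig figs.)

ω_P = √(c⁵/(ℏG))
  = √(3.440e86)
  = 1.855e43 rad/s

1.855e43 rad/s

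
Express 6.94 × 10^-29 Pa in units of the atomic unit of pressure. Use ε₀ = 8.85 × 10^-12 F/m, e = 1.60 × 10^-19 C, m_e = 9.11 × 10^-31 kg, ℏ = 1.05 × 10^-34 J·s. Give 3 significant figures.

2.30 × 10^-42

atomic unit of pressure: P_au = E_h/a₀³ = m_e⁴e¹⁰/((4πε₀)⁵ℏ⁸) = 3.01 × 10^13 Pa.
6.94 × 10^-29 / 3.01 × 10^13 = 2.30 × 10^-42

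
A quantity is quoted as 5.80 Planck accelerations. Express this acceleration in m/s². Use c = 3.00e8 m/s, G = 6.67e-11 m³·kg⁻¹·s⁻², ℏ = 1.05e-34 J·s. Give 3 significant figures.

One Planck acceleration: a_P = √(c⁷/(ℏG)) = 5.59e51 m/s².
5.80 × 5.59e51 m/s² = 3.24e52 m/s²

3.24e52 m/s²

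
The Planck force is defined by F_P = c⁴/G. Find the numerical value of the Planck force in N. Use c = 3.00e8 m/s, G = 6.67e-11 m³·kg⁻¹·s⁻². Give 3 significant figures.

F_P = c⁴/G
  = 8.10e33 / 6.67e-11
  = 1.21e44 N

1.21e44 N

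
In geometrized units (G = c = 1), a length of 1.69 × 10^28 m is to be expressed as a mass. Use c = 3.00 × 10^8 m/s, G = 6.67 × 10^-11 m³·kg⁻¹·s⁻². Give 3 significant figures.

Length → mass via c²/G.
1.69 × 10^28 m × (c²/G) = 2.28 × 10^55 kg

2.28 × 10^55 kg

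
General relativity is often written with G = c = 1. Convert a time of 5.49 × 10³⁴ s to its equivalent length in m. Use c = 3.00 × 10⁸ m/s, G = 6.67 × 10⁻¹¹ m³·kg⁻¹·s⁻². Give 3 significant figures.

1.65 × 10⁴³ m

Time → length via c.
5.49 × 10³⁴ s × (c) = 1.65 × 10⁴³ m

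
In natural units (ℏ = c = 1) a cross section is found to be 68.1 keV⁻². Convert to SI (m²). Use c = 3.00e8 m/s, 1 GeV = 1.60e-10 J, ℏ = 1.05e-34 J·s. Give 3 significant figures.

Area is [L]² = [E]⁻²·(ℏc)²; restore (ℏc)².
1 GeV⁻² → (ℏc)² × (1 GeV in J)⁻² = 3.88e-32 m².
Convert the energy scale: 68.1 keV⁻² = 6.81e13 GeV⁻².
Result: 6.81e13 × 3.88e-32 = 2.64e-18 m².

2.64e-18 m²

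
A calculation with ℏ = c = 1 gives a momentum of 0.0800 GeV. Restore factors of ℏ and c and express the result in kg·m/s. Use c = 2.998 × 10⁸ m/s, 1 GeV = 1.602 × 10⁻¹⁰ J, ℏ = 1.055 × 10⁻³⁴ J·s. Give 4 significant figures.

Momentum is [E]/c; divide by c.
1 GeV → 1/c × (1 GeV in J) = 5.344 × 10⁻¹⁹ kg·m/s.
Result: 0.0800 × 5.344 × 10⁻¹⁹ = 4.275 × 10⁻²⁰ kg·m/s.

4.275 × 10⁻²⁰ kg·m/s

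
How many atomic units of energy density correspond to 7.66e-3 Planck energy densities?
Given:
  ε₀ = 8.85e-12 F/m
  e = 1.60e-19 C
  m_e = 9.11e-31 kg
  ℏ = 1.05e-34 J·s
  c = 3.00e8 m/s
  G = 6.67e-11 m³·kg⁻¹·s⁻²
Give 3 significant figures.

Planck energy density: u_P = c⁷/(ℏG²) = 4.68e113 J/m³
atomic unit of energy density: u_au = E_h/a₀³ = m_e⁴e¹⁰/((4πε₀)⁵ℏ⁸) = 3.01e13 J/m³
7.66e-3 × 4.68e113 / 3.01e13 = 1.19e98

1.19e98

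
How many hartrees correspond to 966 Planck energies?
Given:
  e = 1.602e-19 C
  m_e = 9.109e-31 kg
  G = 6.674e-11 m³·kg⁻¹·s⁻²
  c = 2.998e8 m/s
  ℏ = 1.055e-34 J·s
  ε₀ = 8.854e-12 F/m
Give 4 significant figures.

Planck energy: E_P = √(ℏc⁵/G) = 1.957e9 J
hartree: E_h = m_e e⁴/(4πε₀ℏ)² = 4.354e-18 J
966 × 1.957e9 / 4.354e-18 = 4.341e29

4.341e29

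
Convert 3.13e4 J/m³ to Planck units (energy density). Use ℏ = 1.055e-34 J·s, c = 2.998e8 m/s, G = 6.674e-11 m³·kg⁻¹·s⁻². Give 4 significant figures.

Planck energy density: u_P = c⁷/(ℏG²) = 4.632e113 J/m³.
3.13e4 / 4.632e113 = 6.757e-110

6.757e-110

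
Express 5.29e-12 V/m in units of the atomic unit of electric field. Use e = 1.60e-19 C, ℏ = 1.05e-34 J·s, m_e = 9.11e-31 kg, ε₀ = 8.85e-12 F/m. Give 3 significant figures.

atomic unit of electric field: E_au = E_h/(e a₀) = m_e²e⁵/((4πε₀)³ℏ⁴) = 5.20e11 V/m.
5.29e-12 / 5.20e11 = 1.02e-23

1.02e-23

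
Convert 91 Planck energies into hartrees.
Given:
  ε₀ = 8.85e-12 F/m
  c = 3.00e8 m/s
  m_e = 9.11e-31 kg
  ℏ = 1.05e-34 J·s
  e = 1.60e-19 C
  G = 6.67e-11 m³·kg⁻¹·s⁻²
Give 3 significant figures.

4.07e28

Planck energy: E_P = √(ℏc⁵/G) = 1.96e9 J
hartree: E_h = m_e e⁴/(4πε₀ℏ)² = 4.38e-18 J
91 × 1.96e9 / 4.38e-18 = 4.07e28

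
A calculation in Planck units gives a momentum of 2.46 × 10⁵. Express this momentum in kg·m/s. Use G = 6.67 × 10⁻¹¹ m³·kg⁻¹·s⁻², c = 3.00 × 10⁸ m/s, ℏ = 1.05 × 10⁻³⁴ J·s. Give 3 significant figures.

1.60 × 10⁶ kg·m/s

One Planck momentum: p_P = √(ℏc³/G) = 6.52 kg·m/s.
2.46 × 10⁵ × 6.52 kg·m/s = 1.60 × 10⁶ kg·m/s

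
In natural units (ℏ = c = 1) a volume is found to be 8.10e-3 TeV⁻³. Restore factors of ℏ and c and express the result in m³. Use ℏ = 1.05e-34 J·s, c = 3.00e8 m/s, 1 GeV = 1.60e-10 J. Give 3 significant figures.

6.18e-59 m³

Volume is [L]³ = [E]⁻³·(ℏc)³.
1 GeV⁻³ → (ℏc)³ × (1 GeV in J)⁻³ = 7.63e-48 m³.
Convert the energy scale: 8.10e-3 TeV⁻³ = 8.10e-12 GeV⁻³.
Result: 8.10e-12 × 7.63e-48 = 6.18e-59 m³.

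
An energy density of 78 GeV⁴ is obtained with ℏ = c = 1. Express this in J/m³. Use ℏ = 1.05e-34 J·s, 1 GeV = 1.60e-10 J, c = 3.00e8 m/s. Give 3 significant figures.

[E]/[L]³ = [E]⁴/(ℏc)³; restore (ℏc)⁻³.
1 GeV⁴ → 1/(ℏc)³ × (1 GeV in J)⁴ = 2.10e37 J/m³.
Result: 78 × 2.10e37 = 1.64e39 J/m³.

1.64e39 J/m³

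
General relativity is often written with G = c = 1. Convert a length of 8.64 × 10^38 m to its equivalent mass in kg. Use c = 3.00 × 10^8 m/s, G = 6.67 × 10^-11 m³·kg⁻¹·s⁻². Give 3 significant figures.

1.17 × 10^66 kg

Length → mass via c²/G.
8.64 × 10^38 m × (c²/G) = 1.17 × 10^66 kg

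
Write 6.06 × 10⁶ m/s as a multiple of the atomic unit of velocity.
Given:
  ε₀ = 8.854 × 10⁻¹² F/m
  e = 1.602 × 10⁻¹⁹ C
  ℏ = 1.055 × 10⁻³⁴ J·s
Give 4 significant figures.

atomic unit of velocity: v_au = e²/(4πε₀ℏ) = 2.186 × 10⁶ m/s.
6.06 × 10⁶ / 2.186 × 10⁶ = 2.772

2.772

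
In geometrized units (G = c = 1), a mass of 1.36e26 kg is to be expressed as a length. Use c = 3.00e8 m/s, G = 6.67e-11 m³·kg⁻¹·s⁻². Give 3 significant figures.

0.101 m

In G = c = 1 units mass has dimensions of length; the conversion factor is G/c².
1.36e26 kg × (G/c²) = 0.101 m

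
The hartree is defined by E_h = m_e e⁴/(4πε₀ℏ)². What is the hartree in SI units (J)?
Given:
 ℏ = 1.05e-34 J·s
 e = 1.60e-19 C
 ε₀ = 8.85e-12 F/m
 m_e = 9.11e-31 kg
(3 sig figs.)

E_h = m_e e⁴/(4πε₀ℏ)²
  = 5.97e-106 / 1.36e-88
  = 4.38e-18 J

4.38e-18 J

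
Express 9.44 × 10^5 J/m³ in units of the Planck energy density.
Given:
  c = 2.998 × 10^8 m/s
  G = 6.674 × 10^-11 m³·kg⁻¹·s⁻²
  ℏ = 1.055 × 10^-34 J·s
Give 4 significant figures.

2.038 × 10^-108

Planck energy density: u_P = c⁷/(ℏG²) = 4.632 × 10^113 J/m³.
9.44 × 10^5 / 4.632 × 10^113 = 2.038 × 10^-108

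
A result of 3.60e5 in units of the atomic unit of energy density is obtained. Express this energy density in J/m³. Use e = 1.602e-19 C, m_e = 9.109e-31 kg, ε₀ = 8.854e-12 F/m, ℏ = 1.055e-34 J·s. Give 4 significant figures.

1.054e19 J/m³

One atomic unit of energy density: u_au = E_h/a₀³ = m_e⁴e¹⁰/((4πε₀)⁵ℏ⁸) = 2.929e13 J/m³.
3.60e5 × 2.929e13 J/m³ = 1.054e19 J/m³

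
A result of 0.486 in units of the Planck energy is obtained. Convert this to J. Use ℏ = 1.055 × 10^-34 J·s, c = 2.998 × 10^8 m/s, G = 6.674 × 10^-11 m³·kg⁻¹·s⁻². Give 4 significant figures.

One Planck energy: E_P = √(ℏc⁵/G) = 1.957 × 10^9 J.
0.486 × 1.957 × 10^9 J = 9.509 × 10^8 J

9.509 × 10^8 J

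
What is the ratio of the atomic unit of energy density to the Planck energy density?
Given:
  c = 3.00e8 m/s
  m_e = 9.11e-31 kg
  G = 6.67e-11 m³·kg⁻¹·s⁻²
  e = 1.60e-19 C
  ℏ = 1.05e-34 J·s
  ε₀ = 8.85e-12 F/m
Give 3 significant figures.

6.44e-101

atomic unit of energy density: u_au = E_h/a₀³ = m_e⁴e¹⁰/((4πε₀)⁵ℏ⁸) = 3.01e13 J/m³
Planck energy density: u_P = c⁷/(ℏG²) = 4.68e113 J/m³
ratio = 3.01e13 / 4.68e113 = 6.44e-101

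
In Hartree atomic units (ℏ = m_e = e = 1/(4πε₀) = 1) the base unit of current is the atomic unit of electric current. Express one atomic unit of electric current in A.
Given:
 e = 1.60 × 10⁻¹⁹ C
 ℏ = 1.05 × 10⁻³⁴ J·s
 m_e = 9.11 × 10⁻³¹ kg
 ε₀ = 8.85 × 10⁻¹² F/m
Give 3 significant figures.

6.67 × 10⁻³ A

I_au = e E_h/ℏ = m_e e⁵/((4πε₀)²ℏ³)
E_h = 4.38 × 10⁻¹⁸ J
e·E_h/ℏ = 6.67 × 10⁻³ A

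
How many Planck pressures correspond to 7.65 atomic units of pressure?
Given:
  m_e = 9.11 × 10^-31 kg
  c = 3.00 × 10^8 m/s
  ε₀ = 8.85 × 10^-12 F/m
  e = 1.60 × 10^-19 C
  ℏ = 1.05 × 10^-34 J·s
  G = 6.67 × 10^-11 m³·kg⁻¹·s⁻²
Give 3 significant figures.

atomic unit of pressure: P_au = E_h/a₀³ = m_e⁴e¹⁰/((4πε₀)⁵ℏ⁸) = 3.01 × 10^13 Pa
Planck pressure: p_P = c⁷/(ℏG²) = 4.68 × 10^113 Pa
7.65 × 3.01 × 10^13 / 4.68 × 10^113 = 4.92 × 10^-100

4.92 × 10^-100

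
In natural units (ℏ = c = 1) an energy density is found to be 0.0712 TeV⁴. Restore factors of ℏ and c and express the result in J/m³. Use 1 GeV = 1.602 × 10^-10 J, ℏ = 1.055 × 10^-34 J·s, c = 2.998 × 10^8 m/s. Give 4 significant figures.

1.482 × 10^48 J/m³

[E]/[L]³ = [E]⁴/(ℏc)³; restore (ℏc)⁻³.
1 GeV⁴ → 1/(ℏc)³ × (1 GeV in J)⁴ = 2.082 × 10^37 J/m³.
Convert the energy scale: 0.0712 TeV⁴ = 7.12 × 10^10 GeV⁴.
Result: 7.12 × 10^10 × 2.082 × 10^37 = 1.482 × 10^48 J/m³.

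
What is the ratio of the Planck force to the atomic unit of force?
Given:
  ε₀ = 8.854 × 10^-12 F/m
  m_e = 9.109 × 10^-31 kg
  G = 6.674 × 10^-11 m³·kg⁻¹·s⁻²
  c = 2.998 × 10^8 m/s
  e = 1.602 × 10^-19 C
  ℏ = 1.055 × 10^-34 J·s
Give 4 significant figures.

1.473 × 10^51

Planck force: F_P = c⁴/G = 1.210 × 10^44 N
atomic unit of force: F_au = E_h/a₀ = m_e²e⁶/((4πε₀)³ℏ⁴) = 8.220 × 10^-8 N
ratio = 1.210 × 10^44 / 8.220 × 10^-8 = 1.473 × 10^51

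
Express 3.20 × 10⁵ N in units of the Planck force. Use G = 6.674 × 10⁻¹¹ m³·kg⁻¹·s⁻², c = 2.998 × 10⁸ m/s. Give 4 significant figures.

Planck force: F_P = c⁴/G = 1.210 × 10⁴⁴ N.
3.20 × 10⁵ / 1.210 × 10⁴⁴ = 2.644 × 10⁻³⁹

2.644 × 10⁻³⁹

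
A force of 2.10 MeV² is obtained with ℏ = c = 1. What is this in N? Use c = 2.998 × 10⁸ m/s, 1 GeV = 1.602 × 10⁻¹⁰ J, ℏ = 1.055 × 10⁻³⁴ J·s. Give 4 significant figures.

Force is [E]/[L] = [E]²/(ℏc); restore (ℏc)⁻¹.
1 GeV² → 1/(ℏc) × (1 GeV in J)² = 8.114 × 10⁵ N.
Convert the energy scale: 2.10 MeV² = 2.10 × 10⁻⁶ GeV².
Result: 2.10 × 10⁻⁶ × 8.114 × 10⁵ = 1.704 N.

1.704 N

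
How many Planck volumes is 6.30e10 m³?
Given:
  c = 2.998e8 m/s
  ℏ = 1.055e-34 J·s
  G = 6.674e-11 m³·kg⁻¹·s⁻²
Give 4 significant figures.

Planck volume: V_P = (ℏG/c³)^(3/2) = 4.224e-105 m³.
6.30e10 / 4.224e-105 = 1.492e115

1.492e115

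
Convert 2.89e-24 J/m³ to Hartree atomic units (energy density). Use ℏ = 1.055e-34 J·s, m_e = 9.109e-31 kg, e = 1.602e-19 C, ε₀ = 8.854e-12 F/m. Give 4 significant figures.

9.866e-38

atomic unit of energy density: u_au = E_h/a₀³ = m_e⁴e¹⁰/((4πε₀)⁵ℏ⁸) = 2.929e13 J/m³.
2.89e-24 / 2.929e13 = 9.866e-38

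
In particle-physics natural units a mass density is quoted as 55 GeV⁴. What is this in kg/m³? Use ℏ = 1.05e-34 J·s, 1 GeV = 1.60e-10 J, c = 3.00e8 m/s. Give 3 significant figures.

Mass density is [E]/(c²[L]³) = [E]⁴/(ℏ³c⁵).
1 GeV⁴ → 1/(ℏ³c⁵) × (1 GeV in J)⁴ = 2.33e20 kg/m³.
Result: 55 × 2.33e20 = 1.28e22 kg/m³.

1.28e22 kg/m³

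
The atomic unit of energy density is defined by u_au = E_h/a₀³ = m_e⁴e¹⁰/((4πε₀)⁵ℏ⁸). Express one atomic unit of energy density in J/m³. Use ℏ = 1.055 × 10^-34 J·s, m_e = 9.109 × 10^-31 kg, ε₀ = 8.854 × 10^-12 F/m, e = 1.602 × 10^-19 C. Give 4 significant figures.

2.929 × 10^13 J/m³

u_au = E_h/a₀³ = m_e⁴e¹⁰/((4πε₀)⁵ℏ⁸)
E_h = 4.354 × 10^-18 J
a₀ = 5.297 × 10^-11 m
E_h/a₀³ = 2.929 × 10^13 J/m³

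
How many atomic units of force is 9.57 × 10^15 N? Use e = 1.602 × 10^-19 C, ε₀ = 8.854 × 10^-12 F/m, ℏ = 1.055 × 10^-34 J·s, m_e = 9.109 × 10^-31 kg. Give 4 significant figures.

atomic unit of force: F_au = E_h/a₀ = m_e²e⁶/((4πε₀)³ℏ⁴) = 8.220 × 10^-8 N.
9.57 × 10^15 / 8.220 × 10^-8 = 1.164 × 10^23

1.164 × 10^23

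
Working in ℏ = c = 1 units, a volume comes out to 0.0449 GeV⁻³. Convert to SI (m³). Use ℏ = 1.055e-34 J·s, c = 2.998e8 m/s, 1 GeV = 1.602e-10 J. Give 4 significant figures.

3.456e-49 m³

Volume is [L]³ = [E]⁻³·(ℏc)³.
1 GeV⁻³ → (ℏc)³ × (1 GeV in J)⁻³ = 7.696e-48 m³.
Result: 0.0449 × 7.696e-48 = 3.456e-49 m³.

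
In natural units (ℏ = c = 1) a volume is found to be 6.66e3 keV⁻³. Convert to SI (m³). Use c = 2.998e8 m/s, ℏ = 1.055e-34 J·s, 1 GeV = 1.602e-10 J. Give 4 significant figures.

5.126e-26 m³

Volume is [L]³ = [E]⁻³·(ℏc)³.
1 GeV⁻³ → (ℏc)³ × (1 GeV in J)⁻³ = 7.696e-48 m³.
Convert the energy scale: 6.66e3 keV⁻³ = 6.66e21 GeV⁻³.
Result: 6.66e21 × 7.696e-48 = 5.126e-26 m³.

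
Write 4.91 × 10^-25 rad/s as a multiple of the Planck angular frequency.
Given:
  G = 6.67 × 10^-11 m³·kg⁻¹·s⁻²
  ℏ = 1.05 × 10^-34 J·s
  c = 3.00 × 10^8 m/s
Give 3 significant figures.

Planck angular frequency: ω_P = √(c⁵/(ℏG)) = 1.86 × 10^43 rad/s.
4.91 × 10^-25 / 1.86 × 10^43 = 2.64 × 10^-68

2.64 × 10^-68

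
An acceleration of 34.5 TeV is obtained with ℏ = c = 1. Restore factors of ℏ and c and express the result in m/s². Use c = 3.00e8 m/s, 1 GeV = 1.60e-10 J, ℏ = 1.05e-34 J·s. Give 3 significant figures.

1.58e37 m/s²

Acceleration is [L]/[T]² = c·[E]/ℏ.
1 GeV → c/ℏ × (1 GeV in J) = 4.57e32 m/s².
Convert the energy scale: 34.5 TeV = 3.45e4 GeV.
Result: 3.45e4 × 4.57e32 = 1.58e37 m/s².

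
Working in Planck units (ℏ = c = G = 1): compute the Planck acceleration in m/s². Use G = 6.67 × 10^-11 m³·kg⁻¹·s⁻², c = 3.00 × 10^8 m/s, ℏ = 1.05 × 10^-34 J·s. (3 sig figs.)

Dimensional analysis gives a_P = √(c⁷/(ℏG)).
  = √(3.12 × 10^103)
  = 5.59 × 10^51 m/s²

5.59 × 10^51 m/s²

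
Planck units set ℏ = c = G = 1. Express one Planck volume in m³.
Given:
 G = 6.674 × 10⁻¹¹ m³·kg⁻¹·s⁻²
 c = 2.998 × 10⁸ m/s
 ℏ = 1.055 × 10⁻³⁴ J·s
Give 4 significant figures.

4.224 × 10⁻¹⁰⁵ m³

From ℏ = c = G = 1 the volume scale is V_P = (ℏG/c³)^(3/2).
  = √(1.784 × 10⁻²⁰⁹)
  = 4.224 × 10⁻¹⁰⁵ m³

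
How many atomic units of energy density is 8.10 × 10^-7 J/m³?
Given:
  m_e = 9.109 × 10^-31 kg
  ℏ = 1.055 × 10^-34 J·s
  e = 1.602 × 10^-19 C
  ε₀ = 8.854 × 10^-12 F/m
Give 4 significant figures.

atomic unit of energy density: u_au = E_h/a₀³ = m_e⁴e¹⁰/((4πε₀)⁵ℏ⁸) = 2.929 × 10^13 J/m³.
8.10 × 10^-7 / 2.929 × 10^13 = 2.765 × 10^-20

2.765 × 10^-20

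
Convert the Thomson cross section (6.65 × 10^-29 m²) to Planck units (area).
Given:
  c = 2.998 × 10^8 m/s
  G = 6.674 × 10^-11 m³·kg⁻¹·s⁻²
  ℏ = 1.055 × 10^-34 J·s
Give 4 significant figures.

Planck area: A_P = ℏG/c³ = 2.613 × 10^-70 m².
6.65 × 10^-29 / 2.613 × 10^-70 = 2.545 × 10^41

2.545 × 10^41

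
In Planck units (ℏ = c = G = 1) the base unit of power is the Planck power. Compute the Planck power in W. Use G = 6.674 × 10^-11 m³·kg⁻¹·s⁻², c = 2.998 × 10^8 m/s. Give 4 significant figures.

3.629 × 10^52 W

P_P = c⁵/G
  = 2.422 × 10^42 / 6.674 × 10^-11
  = 3.629 × 10^52 W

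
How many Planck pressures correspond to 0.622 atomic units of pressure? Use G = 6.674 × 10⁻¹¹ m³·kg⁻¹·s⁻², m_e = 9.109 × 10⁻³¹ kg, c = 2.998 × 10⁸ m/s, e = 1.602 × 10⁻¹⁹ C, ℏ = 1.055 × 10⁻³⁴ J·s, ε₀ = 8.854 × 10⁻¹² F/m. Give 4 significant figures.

atomic unit of pressure: P_au = E_h/a₀³ = m_e⁴e¹⁰/((4πε₀)⁵ℏ⁸) = 2.929 × 10¹³ Pa
Planck pressure: p_P = c⁷/(ℏG²) = 4.632 × 10¹¹³ Pa
0.622 × 2.929 × 10¹³ / 4.632 × 10¹¹³ = 3.933 × 10⁻¹⁰¹

3.933 × 10⁻¹⁰¹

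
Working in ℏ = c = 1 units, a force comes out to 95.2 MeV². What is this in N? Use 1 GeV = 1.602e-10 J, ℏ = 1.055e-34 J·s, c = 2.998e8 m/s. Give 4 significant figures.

Force is [E]/[L] = [E]²/(ℏc); restore (ℏc)⁻¹.
1 GeV² → 1/(ℏc) × (1 GeV in J)² = 8.114e5 N.
Convert the energy scale: 95.2 MeV² = 9.52e-5 GeV².
Result: 9.52e-5 × 8.114e5 = 77.25 N.

77.25 N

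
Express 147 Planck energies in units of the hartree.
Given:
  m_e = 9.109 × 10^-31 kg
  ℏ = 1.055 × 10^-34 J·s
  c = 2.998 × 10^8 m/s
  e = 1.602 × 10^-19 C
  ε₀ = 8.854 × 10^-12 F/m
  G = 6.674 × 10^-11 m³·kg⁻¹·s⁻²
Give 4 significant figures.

Planck energy: E_P = √(ℏc⁵/G) = 1.957 × 10^9 J
hartree: E_h = m_e e⁴/(4πε₀ℏ)² = 4.354 × 10^-18 J
147 × 1.957 × 10^9 / 4.354 × 10^-18 = 6.606 × 10^28

6.606 × 10^28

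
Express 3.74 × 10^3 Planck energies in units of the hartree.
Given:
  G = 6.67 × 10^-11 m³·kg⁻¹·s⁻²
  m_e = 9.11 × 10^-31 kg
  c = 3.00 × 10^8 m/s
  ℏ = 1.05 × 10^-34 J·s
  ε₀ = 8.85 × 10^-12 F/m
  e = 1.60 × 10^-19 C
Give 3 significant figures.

1.67 × 10^30

Planck energy: E_P = √(ℏc⁵/G) = 1.96 × 10^9 J
hartree: E_h = m_e e⁴/(4πε₀ℏ)² = 4.38 × 10^-18 J
3.74 × 10^3 × 1.96 × 10^9 / 4.38 × 10^-18 = 1.67 × 10^30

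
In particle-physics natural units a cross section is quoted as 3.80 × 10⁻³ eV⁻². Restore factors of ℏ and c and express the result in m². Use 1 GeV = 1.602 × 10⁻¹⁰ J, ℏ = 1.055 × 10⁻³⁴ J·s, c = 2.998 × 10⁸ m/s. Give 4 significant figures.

1.481 × 10⁻¹⁶ m²

Area is [L]² = [E]⁻²·(ℏc)²; restore (ℏc)².
1 GeV⁻² → (ℏc)² × (1 GeV in J)⁻² = 3.898 × 10⁻³² m².
Convert the energy scale: 3.80 × 10⁻³ eV⁻² = 3.80 × 10¹⁵ GeV⁻².
Result: 3.80 × 10¹⁵ × 3.898 × 10⁻³² = 1.481 × 10⁻¹⁶ m².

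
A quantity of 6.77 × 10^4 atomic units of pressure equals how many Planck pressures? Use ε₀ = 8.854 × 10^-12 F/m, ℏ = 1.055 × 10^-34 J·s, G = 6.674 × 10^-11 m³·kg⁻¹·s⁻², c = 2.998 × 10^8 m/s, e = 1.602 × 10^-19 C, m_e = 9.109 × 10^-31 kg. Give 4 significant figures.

atomic unit of pressure: P_au = E_h/a₀³ = m_e⁴e¹⁰/((4πε₀)⁵ℏ⁸) = 2.929 × 10^13 Pa
Planck pressure: p_P = c⁷/(ℏG²) = 4.632 × 10^113 Pa
6.77 × 10^4 × 2.929 × 10^13 / 4.632 × 10^113 = 4.281 × 10^-96

4.281 × 10^-96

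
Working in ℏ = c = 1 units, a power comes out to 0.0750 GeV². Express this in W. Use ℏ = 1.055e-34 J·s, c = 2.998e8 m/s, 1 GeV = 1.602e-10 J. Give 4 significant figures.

Power is [E]/[T] = [E]²/ℏ.
1 GeV² → 1/ℏ × (1 GeV in J)² = 2.433e14 W.
Result: 0.0750 × 2.433e14 = 1.824e13 W.

1.824e13 W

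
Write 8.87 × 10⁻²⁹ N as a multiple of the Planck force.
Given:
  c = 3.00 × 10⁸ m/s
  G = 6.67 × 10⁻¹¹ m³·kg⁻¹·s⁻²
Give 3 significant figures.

Planck force: F_P = c⁴/G = 1.21 × 10⁴⁴ N.
8.87 × 10⁻²⁹ / 1.21 × 10⁴⁴ = 7.30 × 10⁻⁷³

7.30 × 10⁻⁷³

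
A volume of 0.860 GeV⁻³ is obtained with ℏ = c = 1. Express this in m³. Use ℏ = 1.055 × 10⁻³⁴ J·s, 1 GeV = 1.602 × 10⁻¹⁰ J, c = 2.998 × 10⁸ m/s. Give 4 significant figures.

Volume is [L]³ = [E]⁻³·(ℏc)³.
1 GeV⁻³ → (ℏc)³ × (1 GeV in J)⁻³ = 7.696 × 10⁻⁴⁸ m³.
Result: 0.860 × 7.696 × 10⁻⁴⁸ = 6.619 × 10⁻⁴⁸ m³.

6.619 × 10⁻⁴⁸ m³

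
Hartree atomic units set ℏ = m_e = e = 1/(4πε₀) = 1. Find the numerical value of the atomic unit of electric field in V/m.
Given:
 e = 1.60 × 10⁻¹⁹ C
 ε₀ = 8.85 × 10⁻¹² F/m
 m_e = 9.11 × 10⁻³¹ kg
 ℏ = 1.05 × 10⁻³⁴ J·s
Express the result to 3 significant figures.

From ℏ = m_e = e = 1/(4πε₀) = 1 the electric field scale is E_au = E_h/(e a₀) = m_e²e⁵/((4πε₀)³ℏ⁴).
E_h = 4.38 × 10⁻¹⁸ J
a₀ = 5.26 × 10⁻¹¹ m
E_h/(e·a₀) = 5.20 × 10¹¹ V/m

5.20 × 10¹¹ V/m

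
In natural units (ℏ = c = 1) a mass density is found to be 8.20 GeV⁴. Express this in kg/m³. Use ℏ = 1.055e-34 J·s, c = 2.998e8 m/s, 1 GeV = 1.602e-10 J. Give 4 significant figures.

Mass density is [E]/(c²[L]³) = [E]⁴/(ℏ³c⁵).
1 GeV⁴ → 1/(ℏ³c⁵) × (1 GeV in J)⁴ = 2.316e20 kg/m³.
Result: 8.20 × 2.316e20 = 1.899e21 kg/m³.

1.899e21 kg/m³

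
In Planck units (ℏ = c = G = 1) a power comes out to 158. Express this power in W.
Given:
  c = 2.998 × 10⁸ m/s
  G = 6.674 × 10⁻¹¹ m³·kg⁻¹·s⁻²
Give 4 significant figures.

5.734 × 10⁵⁴ W

One Planck power: P_P = c⁵/G = 3.629 × 10⁵² W.
158 × 3.629 × 10⁵² W = 5.734 × 10⁵⁴ W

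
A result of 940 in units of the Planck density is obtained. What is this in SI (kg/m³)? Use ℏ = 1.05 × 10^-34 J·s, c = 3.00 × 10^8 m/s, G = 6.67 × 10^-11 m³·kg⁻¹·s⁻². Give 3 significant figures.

4.89 × 10^99 kg/m³

One Planck density: ρ_P = c⁵/(ℏG²) = 5.20 × 10^96 kg/m³.
940 × 5.20 × 10^96 kg/m³ = 4.89 × 10^99 kg/m³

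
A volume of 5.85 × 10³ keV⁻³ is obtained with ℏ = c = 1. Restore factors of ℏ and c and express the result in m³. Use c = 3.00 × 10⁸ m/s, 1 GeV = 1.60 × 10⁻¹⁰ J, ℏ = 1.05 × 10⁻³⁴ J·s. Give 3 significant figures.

4.46 × 10⁻²⁶ m³

Volume is [L]³ = [E]⁻³·(ℏc)³.
1 GeV⁻³ → (ℏc)³ × (1 GeV in J)⁻³ = 7.63 × 10⁻⁴⁸ m³.
Convert the energy scale: 5.85 × 10³ keV⁻³ = 5.85 × 10²¹ GeV⁻³.
Result: 5.85 × 10²¹ × 7.63 × 10⁻⁴⁸ = 4.46 × 10⁻²⁶ m³.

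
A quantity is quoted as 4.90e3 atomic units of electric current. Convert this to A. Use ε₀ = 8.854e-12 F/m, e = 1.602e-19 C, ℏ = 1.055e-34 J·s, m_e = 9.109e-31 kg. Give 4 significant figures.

One atomic unit of electric current: I_au = e E_h/ℏ = m_e e⁵/((4πε₀)²ℏ³) = 6.612e-3 A.
4.90e3 × 6.612e-3 A = 32.40 A

32.40 A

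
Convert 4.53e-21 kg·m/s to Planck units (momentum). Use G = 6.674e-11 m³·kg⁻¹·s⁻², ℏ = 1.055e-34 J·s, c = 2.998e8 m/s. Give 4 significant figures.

6.941e-22

Planck momentum: p_P = √(ℏc³/G) = 6.527 kg·m/s.
4.53e-21 / 6.527 = 6.941e-22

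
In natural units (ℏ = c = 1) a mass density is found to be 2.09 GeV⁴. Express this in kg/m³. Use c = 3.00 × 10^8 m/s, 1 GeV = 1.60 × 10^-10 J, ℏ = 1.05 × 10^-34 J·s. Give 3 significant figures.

4.87 × 10^20 kg/m³

Mass density is [E]/(c²[L]³) = [E]⁴/(ℏ³c⁵).
1 GeV⁴ → 1/(ℏ³c⁵) × (1 GeV in J)⁴ = 2.33 × 10^20 kg/m³.
Result: 2.09 × 2.33 × 10^20 = 4.87 × 10^20 kg/m³.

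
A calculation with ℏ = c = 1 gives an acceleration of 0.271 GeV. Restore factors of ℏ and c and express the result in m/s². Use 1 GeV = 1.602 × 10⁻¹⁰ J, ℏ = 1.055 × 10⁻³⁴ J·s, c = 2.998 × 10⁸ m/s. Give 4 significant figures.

1.234 × 10³² m/s²

Acceleration is [L]/[T]² = c·[E]/ℏ.
1 GeV → c/ℏ × (1 GeV in J) = 4.552 × 10³² m/s².
Result: 0.271 × 4.552 × 10³² = 1.234 × 10³² m/s².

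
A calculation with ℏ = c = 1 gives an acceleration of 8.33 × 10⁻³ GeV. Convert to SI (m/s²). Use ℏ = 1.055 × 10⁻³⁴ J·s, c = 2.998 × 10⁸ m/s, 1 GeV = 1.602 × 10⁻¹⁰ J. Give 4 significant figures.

3.792 × 10³⁰ m/s²

Acceleration is [L]/[T]² = c·[E]/ℏ.
1 GeV → c/ℏ × (1 GeV in J) = 4.552 × 10³² m/s².
Result: 8.33 × 10⁻³ × 4.552 × 10³² = 3.792 × 10³⁰ m/s².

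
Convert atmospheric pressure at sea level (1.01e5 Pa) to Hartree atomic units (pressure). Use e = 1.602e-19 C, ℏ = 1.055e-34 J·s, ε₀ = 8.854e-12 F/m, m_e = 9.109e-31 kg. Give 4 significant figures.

atomic unit of pressure: P_au = E_h/a₀³ = m_e⁴e¹⁰/((4πε₀)⁵ℏ⁸) = 2.929e13 Pa.
1.01e5 / 2.929e13 = 3.448e-9

3.448e-9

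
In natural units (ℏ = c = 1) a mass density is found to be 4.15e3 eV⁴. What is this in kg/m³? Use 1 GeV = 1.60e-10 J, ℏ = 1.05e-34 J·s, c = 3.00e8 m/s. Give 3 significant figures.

9.67e-13 kg/m³

Mass density is [E]/(c²[L]³) = [E]⁴/(ℏ³c⁵).
1 GeV⁴ → 1/(ℏ³c⁵) × (1 GeV in J)⁴ = 2.33e20 kg/m³.
Convert the energy scale: 4.15e3 eV⁴ = 4.15e-33 GeV⁴.
Result: 4.15e-33 × 2.33e20 = 9.67e-13 kg/m³.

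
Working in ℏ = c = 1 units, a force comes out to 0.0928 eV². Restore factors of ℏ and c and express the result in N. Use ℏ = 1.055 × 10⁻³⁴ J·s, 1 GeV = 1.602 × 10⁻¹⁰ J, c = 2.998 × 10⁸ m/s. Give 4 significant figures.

7.530 × 10⁻¹⁴ N

Force is [E]/[L] = [E]²/(ℏc); restore (ℏc)⁻¹.
1 GeV² → 1/(ℏc) × (1 GeV in J)² = 8.114 × 10⁵ N.
Convert the energy scale: 0.0928 eV² = 9.28 × 10⁻²⁰ GeV².
Result: 9.28 × 10⁻²⁰ × 8.114 × 10⁵ = 7.530 × 10⁻¹⁴ N.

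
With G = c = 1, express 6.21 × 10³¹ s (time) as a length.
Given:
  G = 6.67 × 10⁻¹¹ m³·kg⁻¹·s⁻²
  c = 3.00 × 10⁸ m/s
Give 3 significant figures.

1.86 × 10⁴⁰ m

Time → length via c.
6.21 × 10³¹ s × (c) = 1.86 × 10⁴⁰ m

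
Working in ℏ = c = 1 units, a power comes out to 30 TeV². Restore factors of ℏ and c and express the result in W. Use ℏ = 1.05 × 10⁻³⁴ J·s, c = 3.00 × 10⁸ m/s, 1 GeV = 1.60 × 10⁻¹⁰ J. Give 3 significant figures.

7.31 × 10²¹ W

Power is [E]/[T] = [E]²/ℏ.
1 GeV² → 1/ℏ × (1 GeV in J)² = 2.44 × 10¹⁴ W.
Convert the energy scale: 30 TeV² = 3.00 × 10⁷ GeV².
Result: 3.00 × 10⁷ × 2.44 × 10¹⁴ = 7.31 × 10²¹ W.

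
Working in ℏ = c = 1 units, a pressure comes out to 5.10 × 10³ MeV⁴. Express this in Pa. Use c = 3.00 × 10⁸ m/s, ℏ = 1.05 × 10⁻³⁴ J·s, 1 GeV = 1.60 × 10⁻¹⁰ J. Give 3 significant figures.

Pressure is [E]/[L]³ = [E]⁴/(ℏc)³.
1 GeV⁴ → 1/(ℏc)³ × (1 GeV in J)⁴ = 2.10 × 10³⁷ Pa.
Convert the energy scale: 5.10 × 10³ MeV⁴ = 5.10 × 10⁻⁹ GeV⁴.
Result: 5.10 × 10⁻⁹ × 2.10 × 10³⁷ = 1.07 × 10²⁹ Pa.

1.07 × 10²⁹ Pa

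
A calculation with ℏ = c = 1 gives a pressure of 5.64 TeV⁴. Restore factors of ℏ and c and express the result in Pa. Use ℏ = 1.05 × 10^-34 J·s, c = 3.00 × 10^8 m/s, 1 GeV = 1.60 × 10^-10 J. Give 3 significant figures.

1.18 × 10^50 Pa

Pressure is [E]/[L]³ = [E]⁴/(ℏc)³.
1 GeV⁴ → 1/(ℏc)³ × (1 GeV in J)⁴ = 2.10 × 10^37 Pa.
Convert the energy scale: 5.64 TeV⁴ = 5.64 × 10^12 GeV⁴.
Result: 5.64 × 10^12 × 2.10 × 10^37 = 1.18 × 10^50 Pa.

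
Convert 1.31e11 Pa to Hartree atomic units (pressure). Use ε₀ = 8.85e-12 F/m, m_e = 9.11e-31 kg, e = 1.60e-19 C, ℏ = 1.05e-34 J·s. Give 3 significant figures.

4.35e-3

atomic unit of pressure: P_au = E_h/a₀³ = m_e⁴e¹⁰/((4πε₀)⁵ℏ⁸) = 3.01e13 Pa.
1.31e11 / 3.01e13 = 4.35e-3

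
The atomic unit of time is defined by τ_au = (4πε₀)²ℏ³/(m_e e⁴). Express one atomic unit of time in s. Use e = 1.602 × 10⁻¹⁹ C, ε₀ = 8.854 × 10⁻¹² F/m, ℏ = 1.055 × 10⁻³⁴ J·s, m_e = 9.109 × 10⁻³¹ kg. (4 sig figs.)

2.423 × 10⁻¹⁷ s

τ_au = (4πε₀)²ℏ³/(m_e e⁴)
E_h = 4.354 × 10⁻¹⁸ J
ℏ/E_h = 2.423 × 10⁻¹⁷ s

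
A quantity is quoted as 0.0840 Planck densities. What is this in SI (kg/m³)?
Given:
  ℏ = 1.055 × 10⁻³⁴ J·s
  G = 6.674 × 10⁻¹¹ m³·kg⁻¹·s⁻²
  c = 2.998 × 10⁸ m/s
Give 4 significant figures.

One Planck density: ρ_P = c⁵/(ℏG²) = 5.154 × 10⁹⁶ kg/m³.
0.0840 × 5.154 × 10⁹⁶ kg/m³ = 4.329 × 10⁹⁵ kg/m³

4.329 × 10⁹⁵ kg/m³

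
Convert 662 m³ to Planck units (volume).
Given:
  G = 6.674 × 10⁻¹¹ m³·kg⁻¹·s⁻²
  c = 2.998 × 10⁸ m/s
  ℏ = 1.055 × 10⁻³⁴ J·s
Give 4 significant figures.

1.567 × 10¹⁰⁷

Planck volume: V_P = (ℏG/c³)^(3/2) = 4.224 × 10⁻¹⁰⁵ m³.
662 / 4.224 × 10⁻¹⁰⁵ = 1.567 × 10¹⁰⁷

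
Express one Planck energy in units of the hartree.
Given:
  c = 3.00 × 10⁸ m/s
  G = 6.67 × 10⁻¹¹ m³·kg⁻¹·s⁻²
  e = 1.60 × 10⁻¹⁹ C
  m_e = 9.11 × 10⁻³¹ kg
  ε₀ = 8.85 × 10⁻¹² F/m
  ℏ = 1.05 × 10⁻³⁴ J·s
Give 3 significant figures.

4.47 × 10²⁶

Planck energy: E_P = √(ℏc⁵/G) = 1.96 × 10⁹ J
hartree: E_h = m_e e⁴/(4πε₀ℏ)² = 4.38 × 10⁻¹⁸ J
ratio = 1.96 × 10⁹ / 4.38 × 10⁻¹⁸ = 4.47 × 10²⁶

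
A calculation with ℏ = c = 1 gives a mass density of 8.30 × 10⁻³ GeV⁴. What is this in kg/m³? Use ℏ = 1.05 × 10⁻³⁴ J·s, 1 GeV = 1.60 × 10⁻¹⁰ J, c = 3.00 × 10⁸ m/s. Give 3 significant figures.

1.93 × 10¹⁸ kg/m³

Mass density is [E]/(c²[L]³) = [E]⁴/(ℏ³c⁵).
1 GeV⁴ → 1/(ℏ³c⁵) × (1 GeV in J)⁴ = 2.33 × 10²⁰ kg/m³.
Result: 8.30 × 10⁻³ × 2.33 × 10²⁰ = 1.93 × 10¹⁸ kg/m³.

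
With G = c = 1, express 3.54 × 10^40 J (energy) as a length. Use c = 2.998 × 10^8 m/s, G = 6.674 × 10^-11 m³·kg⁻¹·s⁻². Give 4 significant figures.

2.925 × 10^-4 m

Energy → length via G/c⁴.
3.54 × 10^40 J × (G/c⁴) = 2.925 × 10^-4 m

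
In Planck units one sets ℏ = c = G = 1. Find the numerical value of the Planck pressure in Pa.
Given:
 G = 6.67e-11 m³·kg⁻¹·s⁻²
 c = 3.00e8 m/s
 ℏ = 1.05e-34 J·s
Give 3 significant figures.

4.68e113 Pa

p_P = c⁷/(ℏG²)
  = 2.19e59 / 4.67e-55
  = 4.68e113 Pa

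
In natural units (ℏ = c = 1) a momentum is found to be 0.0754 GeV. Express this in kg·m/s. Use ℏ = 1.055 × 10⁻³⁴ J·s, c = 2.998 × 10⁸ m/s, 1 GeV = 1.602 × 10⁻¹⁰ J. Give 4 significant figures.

Momentum is [E]/c; divide by c.
1 GeV → 1/c × (1 GeV in J) = 5.344 × 10⁻¹⁹ kg·m/s.
Result: 0.0754 × 5.344 × 10⁻¹⁹ = 4.029 × 10⁻²⁰ kg·m/s.

4.029 × 10⁻²⁰ kg·m/s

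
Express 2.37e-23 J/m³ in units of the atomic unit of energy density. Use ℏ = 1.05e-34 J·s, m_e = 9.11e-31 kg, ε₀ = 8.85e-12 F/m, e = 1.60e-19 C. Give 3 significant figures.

atomic unit of energy density: u_au = E_h/a₀³ = m_e⁴e¹⁰/((4πε₀)⁵ℏ⁸) = 3.01e13 J/m³.
2.37e-23 / 3.01e13 = 7.87e-37

7.87e-37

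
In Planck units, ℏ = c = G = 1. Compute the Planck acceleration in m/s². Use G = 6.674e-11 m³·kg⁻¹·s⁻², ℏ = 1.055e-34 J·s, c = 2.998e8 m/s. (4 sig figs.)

5.560e51 m/s²

From ℏ = c = G = 1 the acceleration scale is a_P = √(c⁷/(ℏG)).
  = √(3.092e103)
  = 5.560e51 m/s²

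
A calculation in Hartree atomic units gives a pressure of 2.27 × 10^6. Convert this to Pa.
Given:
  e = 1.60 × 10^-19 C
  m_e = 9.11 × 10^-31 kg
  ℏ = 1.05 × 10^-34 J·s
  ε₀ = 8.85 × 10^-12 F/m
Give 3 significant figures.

6.84 × 10^19 Pa

One atomic unit of pressure: P_au = E_h/a₀³ = m_e⁴e¹⁰/((4πε₀)⁵ℏ⁸) = 3.01 × 10^13 Pa.
2.27 × 10^6 × 3.01 × 10^13 Pa = 6.84 × 10^19 Pa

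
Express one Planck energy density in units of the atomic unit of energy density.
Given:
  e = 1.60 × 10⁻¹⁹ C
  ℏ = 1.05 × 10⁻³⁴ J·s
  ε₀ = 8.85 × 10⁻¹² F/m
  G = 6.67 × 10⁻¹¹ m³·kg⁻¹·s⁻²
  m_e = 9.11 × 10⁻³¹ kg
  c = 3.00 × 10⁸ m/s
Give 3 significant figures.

1.55 × 10¹⁰⁰

Planck energy density: u_P = c⁷/(ℏG²) = 4.68 × 10¹¹³ J/m³
atomic unit of energy density: u_au = E_h/a₀³ = m_e⁴e¹⁰/((4πε₀)⁵ℏ⁸) = 3.01 × 10¹³ J/m³
ratio = 4.68 × 10¹¹³ / 3.01 × 10¹³ = 1.55 × 10¹⁰⁰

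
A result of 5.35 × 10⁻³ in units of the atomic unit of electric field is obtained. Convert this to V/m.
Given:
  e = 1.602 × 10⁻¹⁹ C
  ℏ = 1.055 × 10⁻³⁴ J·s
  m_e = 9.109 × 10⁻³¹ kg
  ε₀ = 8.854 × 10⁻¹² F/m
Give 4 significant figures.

One atomic unit of electric field: E_au = E_h/(e a₀) = m_e²e⁵/((4πε₀)³ℏ⁴) = 5.131 × 10¹¹ V/m.
5.35 × 10⁻³ × 5.131 × 10¹¹ V/m = 2.745 × 10⁹ V/m

2.745 × 10⁹ V/m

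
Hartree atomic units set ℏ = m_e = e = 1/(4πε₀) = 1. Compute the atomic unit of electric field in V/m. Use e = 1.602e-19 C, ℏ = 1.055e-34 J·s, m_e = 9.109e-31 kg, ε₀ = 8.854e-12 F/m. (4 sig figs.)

From ℏ = m_e = e = 1/(4πε₀) = 1 the electric field scale is E_au = E_h/(e a₀) = m_e²e⁵/((4πε₀)³ℏ⁴).
E_h = 4.354e-18 J
a₀ = 5.297e-11 m
E_h/(e·a₀) = 5.131e11 V/m

5.131e11 V/m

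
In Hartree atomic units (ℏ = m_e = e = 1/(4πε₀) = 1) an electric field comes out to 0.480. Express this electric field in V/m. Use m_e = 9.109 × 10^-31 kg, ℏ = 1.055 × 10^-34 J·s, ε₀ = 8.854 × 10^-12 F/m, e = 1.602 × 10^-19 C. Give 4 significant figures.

One atomic unit of electric field: E_au = E_h/(e a₀) = m_e²e⁵/((4πε₀)³ℏ⁴) = 5.131 × 10^11 V/m.
0.480 × 5.131 × 10^11 V/m = 2.463 × 10^11 V/m

2.463 × 10^11 V/m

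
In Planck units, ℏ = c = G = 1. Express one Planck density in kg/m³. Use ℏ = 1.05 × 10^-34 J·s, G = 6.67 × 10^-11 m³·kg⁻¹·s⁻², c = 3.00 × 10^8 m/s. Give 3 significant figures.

5.20 × 10^96 kg/m³

From ℏ = c = G = 1 the density scale is ρ_P = c⁵/(ℏG²).
  = 2.43 × 10^42 / 4.67 × 10^-55
  = 5.20 × 10^96 kg/m³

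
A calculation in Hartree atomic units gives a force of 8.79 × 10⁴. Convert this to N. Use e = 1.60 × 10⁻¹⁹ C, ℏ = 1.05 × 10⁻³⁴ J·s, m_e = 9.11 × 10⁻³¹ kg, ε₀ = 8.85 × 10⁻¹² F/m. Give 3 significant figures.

7.32 × 10⁻³ N

One atomic unit of force: F_au = E_h/a₀ = m_e²e⁶/((4πε₀)³ℏ⁴) = 8.33 × 10⁻⁸ N.
8.79 × 10⁴ × 8.33 × 10⁻⁸ N = 7.32 × 10⁻³ N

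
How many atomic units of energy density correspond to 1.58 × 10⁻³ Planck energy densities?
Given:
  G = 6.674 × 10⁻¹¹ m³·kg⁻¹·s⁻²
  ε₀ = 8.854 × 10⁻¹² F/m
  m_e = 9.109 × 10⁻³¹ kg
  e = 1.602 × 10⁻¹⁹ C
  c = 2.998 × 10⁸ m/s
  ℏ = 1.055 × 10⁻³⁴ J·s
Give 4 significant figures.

Planck energy density: u_P = c⁷/(ℏG²) = 4.632 × 10¹¹³ J/m³
atomic unit of energy density: u_au = E_h/a₀³ = m_e⁴e¹⁰/((4πε₀)⁵ℏ⁸) = 2.929 × 10¹³ J/m³
1.58 × 10⁻³ × 4.632 × 10¹¹³ / 2.929 × 10¹³ = 2.499 × 10⁹⁷

2.499 × 10⁹⁷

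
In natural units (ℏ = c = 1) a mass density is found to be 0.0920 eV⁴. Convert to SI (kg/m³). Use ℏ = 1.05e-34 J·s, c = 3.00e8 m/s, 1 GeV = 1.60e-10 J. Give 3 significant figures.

2.14e-17 kg/m³

Mass density is [E]/(c²[L]³) = [E]⁴/(ℏ³c⁵).
1 GeV⁴ → 1/(ℏ³c⁵) × (1 GeV in J)⁴ = 2.33e20 kg/m³.
Convert the energy scale: 0.0920 eV⁴ = 9.20e-38 GeV⁴.
Result: 9.20e-38 × 2.33e20 = 2.14e-17 kg/m³.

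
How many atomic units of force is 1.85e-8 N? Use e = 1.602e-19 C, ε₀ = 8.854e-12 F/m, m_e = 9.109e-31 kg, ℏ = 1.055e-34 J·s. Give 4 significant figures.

0.2251

atomic unit of force: F_au = E_h/a₀ = m_e²e⁶/((4πε₀)³ℏ⁴) = 8.220e-8 N.
1.85e-8 / 8.220e-8 = 0.2251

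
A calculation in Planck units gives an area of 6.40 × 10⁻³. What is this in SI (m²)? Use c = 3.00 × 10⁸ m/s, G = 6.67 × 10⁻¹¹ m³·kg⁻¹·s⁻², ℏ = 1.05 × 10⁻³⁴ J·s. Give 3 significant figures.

One Planck area: A_P = ℏG/c³ = 2.59 × 10⁻⁷⁰ m².
6.40 × 10⁻³ × 2.59 × 10⁻⁷⁰ m² = 1.66 × 10⁻⁷² m²

1.66 × 10⁻⁷² m²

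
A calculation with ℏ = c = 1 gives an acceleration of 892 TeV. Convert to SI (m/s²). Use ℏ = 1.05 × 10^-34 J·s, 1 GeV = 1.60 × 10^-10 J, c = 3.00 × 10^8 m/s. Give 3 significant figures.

4.08 × 10^38 m/s²

Acceleration is [L]/[T]² = c·[E]/ℏ.
1 GeV → c/ℏ × (1 GeV in J) = 4.57 × 10^32 m/s².
Convert the energy scale: 892 TeV = 8.92 × 10^5 GeV.
Result: 8.92 × 10^5 × 4.57 × 10^32 = 4.08 × 10^38 m/s².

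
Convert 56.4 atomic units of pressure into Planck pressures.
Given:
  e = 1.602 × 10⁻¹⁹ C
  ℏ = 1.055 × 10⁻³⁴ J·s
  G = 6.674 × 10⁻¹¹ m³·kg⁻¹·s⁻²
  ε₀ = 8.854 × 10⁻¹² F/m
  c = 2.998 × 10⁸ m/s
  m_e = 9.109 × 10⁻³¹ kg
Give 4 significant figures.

3.566 × 10⁻⁹⁹

atomic unit of pressure: P_au = E_h/a₀³ = m_e⁴e¹⁰/((4πε₀)⁵ℏ⁸) = 2.929 × 10¹³ Pa
Planck pressure: p_P = c⁷/(ℏG²) = 4.632 × 10¹¹³ Pa
56.4 × 2.929 × 10¹³ / 4.632 × 10¹¹³ = 3.566 × 10⁻⁹⁹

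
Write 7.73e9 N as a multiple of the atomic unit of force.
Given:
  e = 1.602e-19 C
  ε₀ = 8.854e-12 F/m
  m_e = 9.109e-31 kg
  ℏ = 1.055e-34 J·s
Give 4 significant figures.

9.404e16

atomic unit of force: F_au = E_h/a₀ = m_e²e⁶/((4πε₀)³ℏ⁴) = 8.220e-8 N.
7.73e9 / 8.220e-8 = 9.404e16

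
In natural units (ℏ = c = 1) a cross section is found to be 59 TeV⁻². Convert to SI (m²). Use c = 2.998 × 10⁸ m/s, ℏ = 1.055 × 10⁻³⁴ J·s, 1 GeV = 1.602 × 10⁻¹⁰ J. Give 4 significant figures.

Area is [L]² = [E]⁻²·(ℏc)²; restore (ℏc)².
1 GeV⁻² → (ℏc)² × (1 GeV in J)⁻² = 3.898 × 10⁻³² m².
Convert the energy scale: 59 TeV⁻² = 5.90 × 10⁻⁵ GeV⁻².
Result: 5.90 × 10⁻⁵ × 3.898 × 10⁻³² = 2.300 × 10⁻³⁶ m².

2.300 × 10⁻³⁶ m²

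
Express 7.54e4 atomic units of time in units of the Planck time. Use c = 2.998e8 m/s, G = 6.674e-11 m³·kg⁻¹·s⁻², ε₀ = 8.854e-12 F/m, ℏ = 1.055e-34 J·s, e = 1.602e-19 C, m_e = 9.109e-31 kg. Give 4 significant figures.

atomic unit of time: τ_au = (4πε₀)²ℏ³/(m_e e⁴) = 2.423e-17 s
Planck time: t_P = √(ℏG/c⁵) = 5.392e-44 s
7.54e4 × 2.423e-17 / 5.392e-44 = 3.388e31

3.388e31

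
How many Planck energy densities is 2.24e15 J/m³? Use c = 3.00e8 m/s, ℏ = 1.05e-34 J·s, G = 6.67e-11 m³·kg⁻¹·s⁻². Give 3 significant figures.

Planck energy density: u_P = c⁷/(ℏG²) = 4.68e113 J/m³.
2.24e15 / 4.68e113 = 4.78e-99

4.78e-99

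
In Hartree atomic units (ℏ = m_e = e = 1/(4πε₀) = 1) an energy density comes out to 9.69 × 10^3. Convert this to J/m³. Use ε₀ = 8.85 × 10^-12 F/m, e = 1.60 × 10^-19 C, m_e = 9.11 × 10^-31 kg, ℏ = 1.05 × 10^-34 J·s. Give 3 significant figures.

One atomic unit of energy density: u_au = E_h/a₀³ = m_e⁴e¹⁰/((4πε₀)⁵ℏ⁸) = 3.01 × 10^13 J/m³.
9.69 × 10^3 × 3.01 × 10^13 J/m³ = 2.92 × 10^17 J/m³

2.92 × 10^17 J/m³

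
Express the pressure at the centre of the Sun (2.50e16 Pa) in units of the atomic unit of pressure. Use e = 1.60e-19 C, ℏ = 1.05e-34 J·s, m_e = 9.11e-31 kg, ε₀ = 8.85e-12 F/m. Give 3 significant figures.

830

atomic unit of pressure: P_au = E_h/a₀³ = m_e⁴e¹⁰/((4πε₀)⁵ℏ⁸) = 3.01e13 Pa.
2.50e16 / 3.01e13 = 830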